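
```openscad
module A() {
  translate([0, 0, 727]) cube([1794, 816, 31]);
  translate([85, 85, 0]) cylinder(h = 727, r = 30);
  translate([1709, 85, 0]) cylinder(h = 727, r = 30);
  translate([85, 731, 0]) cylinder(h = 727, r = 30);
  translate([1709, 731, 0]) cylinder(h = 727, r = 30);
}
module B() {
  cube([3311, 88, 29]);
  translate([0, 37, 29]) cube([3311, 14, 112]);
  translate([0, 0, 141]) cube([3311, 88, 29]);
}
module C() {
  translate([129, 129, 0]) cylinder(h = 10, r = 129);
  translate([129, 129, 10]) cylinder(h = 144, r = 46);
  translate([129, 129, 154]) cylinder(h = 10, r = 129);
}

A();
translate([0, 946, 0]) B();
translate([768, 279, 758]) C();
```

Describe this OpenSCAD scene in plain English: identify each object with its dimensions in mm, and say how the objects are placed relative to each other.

A is a rectangular dining table. The top is 1794×816×31 mm with its upper surface at z = 758 mm. It stands on four round legs of 60 mm diameter, each leg's bounding box inset 55 mm from the nearest pair of top edges, running from the floor to the underside of the top.

B is an I-beam lying along x, 3311 mm long. Overall section height 170 mm. Two flanges 88 mm wide (y) and 29 mm thick, one on the floor and one at the top; a web 14 mm thick runs between them, centred on the flange width.

C is a spool: two coaxial disc flanges of radius 129 mm and thickness 10 mm, joined by a core cylinder of radius 46 mm and height 144 mm. The lower flange rests on z = 0 and the three cylinders share a vertical axis.

The I-beam is on the floor beside the table on its +y side. The spool is on top of the table, centred.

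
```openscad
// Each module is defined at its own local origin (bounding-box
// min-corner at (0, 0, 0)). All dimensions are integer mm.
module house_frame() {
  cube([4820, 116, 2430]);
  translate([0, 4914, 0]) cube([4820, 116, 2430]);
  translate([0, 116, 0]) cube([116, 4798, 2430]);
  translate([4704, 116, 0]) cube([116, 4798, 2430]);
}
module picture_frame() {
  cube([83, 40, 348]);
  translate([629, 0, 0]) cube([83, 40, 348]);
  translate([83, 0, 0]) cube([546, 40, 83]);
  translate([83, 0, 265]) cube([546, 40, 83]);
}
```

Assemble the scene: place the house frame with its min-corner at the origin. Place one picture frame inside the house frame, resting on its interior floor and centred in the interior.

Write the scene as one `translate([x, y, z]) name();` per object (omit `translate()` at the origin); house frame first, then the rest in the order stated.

house_frame();
translate([2054, 2495, 0]) picture_frame();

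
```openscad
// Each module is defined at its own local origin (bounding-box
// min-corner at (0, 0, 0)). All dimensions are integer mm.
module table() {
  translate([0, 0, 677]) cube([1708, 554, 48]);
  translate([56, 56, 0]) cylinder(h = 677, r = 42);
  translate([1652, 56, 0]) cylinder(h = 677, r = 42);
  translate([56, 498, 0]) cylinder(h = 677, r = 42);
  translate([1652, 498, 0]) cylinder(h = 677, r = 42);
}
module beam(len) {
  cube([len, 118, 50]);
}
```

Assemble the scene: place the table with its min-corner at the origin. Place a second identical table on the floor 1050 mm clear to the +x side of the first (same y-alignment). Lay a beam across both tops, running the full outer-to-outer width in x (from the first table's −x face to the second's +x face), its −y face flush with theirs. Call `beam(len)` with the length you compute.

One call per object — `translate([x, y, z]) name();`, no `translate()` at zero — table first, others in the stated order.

table();
translate([2758, 0, 0]) table();
translate([0, 0, 725]) beam(4466);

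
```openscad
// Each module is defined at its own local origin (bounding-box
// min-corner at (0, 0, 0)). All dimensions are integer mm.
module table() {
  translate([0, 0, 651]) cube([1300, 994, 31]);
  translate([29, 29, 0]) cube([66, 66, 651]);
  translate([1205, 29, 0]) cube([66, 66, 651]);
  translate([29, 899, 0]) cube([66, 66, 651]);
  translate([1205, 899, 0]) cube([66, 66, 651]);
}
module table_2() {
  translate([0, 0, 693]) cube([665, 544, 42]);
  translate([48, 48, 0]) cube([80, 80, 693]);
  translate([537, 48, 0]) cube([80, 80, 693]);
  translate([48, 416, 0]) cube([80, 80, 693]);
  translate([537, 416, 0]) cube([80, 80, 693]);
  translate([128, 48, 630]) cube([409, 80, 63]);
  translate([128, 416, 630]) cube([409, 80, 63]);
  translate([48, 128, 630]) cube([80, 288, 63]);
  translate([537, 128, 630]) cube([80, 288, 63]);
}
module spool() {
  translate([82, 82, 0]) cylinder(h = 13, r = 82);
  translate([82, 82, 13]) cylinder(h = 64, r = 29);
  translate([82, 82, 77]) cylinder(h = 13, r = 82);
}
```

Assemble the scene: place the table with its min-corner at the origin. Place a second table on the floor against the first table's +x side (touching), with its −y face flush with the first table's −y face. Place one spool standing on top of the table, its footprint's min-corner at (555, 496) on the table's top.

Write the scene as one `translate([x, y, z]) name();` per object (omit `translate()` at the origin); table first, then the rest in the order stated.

table();
translate([1300, 0, 0]) table_2();
translate([555, 496, 682]) spool();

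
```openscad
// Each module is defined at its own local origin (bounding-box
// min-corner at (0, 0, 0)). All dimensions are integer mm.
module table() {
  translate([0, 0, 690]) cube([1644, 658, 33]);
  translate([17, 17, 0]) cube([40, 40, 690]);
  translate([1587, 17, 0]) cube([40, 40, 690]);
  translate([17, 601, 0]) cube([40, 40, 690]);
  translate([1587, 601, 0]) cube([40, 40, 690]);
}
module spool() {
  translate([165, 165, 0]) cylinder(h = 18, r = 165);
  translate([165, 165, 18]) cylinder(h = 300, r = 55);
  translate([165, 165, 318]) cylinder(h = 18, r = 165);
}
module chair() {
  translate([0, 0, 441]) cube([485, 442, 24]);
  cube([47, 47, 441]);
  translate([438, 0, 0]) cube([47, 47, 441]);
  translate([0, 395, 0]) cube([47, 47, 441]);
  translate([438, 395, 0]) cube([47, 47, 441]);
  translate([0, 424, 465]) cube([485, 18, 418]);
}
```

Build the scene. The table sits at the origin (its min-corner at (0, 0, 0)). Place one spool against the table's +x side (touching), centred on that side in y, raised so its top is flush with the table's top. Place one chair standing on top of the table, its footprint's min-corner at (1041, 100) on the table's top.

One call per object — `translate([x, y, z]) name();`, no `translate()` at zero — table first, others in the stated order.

table();
translate([1644, 164, 387]) spool();
translate([1041, 100, 723]) chair();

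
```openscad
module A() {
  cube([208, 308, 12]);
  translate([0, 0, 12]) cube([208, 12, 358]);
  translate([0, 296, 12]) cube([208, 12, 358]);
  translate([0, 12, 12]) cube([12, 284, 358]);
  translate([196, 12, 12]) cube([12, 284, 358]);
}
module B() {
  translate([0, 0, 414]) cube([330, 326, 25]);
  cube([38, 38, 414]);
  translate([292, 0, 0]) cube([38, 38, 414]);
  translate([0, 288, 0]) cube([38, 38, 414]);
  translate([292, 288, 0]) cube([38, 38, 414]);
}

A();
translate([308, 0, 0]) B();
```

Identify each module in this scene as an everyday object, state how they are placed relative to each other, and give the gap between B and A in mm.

A is an open box. B is a stool. The stool is on the floor beside the open box on its +x side. The gap between the stool and the open box is 100 mm.

The stool's nearest face is 100 mm from the open box's +x face.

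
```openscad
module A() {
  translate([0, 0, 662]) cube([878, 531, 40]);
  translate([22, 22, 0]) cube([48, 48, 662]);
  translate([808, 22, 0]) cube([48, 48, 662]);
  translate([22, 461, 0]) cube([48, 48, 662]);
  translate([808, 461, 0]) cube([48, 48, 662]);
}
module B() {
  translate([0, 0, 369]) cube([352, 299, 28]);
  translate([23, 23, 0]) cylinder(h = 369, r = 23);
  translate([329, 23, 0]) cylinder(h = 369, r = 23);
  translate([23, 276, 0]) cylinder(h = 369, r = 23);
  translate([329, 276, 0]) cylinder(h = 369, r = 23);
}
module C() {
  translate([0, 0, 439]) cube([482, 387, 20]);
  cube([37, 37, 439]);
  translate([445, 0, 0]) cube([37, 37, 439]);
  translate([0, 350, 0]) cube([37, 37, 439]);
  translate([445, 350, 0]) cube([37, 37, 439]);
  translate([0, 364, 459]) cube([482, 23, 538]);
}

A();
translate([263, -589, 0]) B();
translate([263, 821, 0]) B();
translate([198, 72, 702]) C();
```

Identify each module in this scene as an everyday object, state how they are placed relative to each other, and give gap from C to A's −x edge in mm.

The chair's min-x is at 198; the table's min-x is 0; gap = 198 mm.

A is a table. B is a stool. C is a chair. Two stools sit around the table at the −y, +y sides. The chair is on top of the table, centred. The gap from the chair to the table's −x edge is 198 mm.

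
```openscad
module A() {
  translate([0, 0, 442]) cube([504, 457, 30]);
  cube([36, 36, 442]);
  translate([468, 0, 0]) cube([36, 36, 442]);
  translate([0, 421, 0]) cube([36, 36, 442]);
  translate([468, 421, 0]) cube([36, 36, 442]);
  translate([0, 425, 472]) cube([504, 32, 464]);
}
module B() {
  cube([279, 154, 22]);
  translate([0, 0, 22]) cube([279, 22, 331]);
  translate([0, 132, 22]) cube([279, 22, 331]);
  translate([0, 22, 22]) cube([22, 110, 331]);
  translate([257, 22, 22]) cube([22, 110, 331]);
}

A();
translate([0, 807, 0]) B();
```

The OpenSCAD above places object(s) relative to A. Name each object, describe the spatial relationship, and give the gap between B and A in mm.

The open box's nearest face is 350 mm from the chair's +y face.

A is a chair. B is an open box. The open box is on the floor beside the chair on its +y side. The gap between the open box and the chair is 350 mm.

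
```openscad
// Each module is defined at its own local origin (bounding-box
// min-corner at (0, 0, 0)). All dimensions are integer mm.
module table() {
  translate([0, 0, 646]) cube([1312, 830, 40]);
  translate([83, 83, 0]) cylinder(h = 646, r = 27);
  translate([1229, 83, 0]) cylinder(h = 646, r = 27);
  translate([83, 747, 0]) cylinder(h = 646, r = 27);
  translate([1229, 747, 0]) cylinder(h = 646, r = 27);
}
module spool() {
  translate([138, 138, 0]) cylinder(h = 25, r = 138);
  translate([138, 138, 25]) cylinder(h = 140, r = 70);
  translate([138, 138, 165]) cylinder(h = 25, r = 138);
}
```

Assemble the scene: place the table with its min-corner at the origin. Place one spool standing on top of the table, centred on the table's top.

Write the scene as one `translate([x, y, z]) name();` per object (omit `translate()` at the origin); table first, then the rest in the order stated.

table();
translate([518, 277, 686]) spool();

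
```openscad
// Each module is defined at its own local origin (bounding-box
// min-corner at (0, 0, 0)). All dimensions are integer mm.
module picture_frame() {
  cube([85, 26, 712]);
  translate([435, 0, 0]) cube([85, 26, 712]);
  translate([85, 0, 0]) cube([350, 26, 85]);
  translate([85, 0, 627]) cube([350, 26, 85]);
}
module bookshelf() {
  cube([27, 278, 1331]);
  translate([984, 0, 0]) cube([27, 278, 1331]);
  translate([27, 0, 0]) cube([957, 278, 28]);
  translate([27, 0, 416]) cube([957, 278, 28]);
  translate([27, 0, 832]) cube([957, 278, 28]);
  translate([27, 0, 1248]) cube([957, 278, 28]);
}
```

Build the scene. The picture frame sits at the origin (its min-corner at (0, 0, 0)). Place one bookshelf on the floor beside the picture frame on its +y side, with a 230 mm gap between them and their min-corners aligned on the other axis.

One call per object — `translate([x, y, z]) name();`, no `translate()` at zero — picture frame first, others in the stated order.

picture_frame();
translate([0, 256, 0]) bookshelf();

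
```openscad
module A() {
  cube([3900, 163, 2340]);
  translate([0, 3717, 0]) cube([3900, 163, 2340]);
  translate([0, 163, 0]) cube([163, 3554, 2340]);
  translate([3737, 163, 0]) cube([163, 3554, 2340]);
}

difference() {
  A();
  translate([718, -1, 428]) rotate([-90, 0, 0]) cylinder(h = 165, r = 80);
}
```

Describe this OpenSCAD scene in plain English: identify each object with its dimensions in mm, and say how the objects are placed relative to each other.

A is a box-shaped house frame (walls only): outside footprint 3900×3880 mm, wall height 2340 mm, wall thickness 163 mm. The two y-facing walls run the full x-width; the two x-facing walls fit between the inner faces of the y-facing walls.

The house frame has a circular hole of radius 80 mm through its front wall, centred at (x = 718, z = 428).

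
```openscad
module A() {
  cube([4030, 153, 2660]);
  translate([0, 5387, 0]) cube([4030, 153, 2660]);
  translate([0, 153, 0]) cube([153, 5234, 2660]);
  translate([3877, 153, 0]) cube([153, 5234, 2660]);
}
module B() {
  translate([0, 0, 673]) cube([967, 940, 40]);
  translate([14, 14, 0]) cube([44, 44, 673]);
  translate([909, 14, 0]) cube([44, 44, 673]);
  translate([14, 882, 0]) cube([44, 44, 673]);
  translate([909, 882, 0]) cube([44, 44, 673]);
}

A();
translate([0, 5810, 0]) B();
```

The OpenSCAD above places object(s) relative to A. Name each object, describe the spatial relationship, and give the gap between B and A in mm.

A is a house frame. B is a table. The table is on the floor beside the house frame on its +y side. The gap between the table and the house frame is 270 mm.

The table's nearest face is 270 mm from the house frame's +y face.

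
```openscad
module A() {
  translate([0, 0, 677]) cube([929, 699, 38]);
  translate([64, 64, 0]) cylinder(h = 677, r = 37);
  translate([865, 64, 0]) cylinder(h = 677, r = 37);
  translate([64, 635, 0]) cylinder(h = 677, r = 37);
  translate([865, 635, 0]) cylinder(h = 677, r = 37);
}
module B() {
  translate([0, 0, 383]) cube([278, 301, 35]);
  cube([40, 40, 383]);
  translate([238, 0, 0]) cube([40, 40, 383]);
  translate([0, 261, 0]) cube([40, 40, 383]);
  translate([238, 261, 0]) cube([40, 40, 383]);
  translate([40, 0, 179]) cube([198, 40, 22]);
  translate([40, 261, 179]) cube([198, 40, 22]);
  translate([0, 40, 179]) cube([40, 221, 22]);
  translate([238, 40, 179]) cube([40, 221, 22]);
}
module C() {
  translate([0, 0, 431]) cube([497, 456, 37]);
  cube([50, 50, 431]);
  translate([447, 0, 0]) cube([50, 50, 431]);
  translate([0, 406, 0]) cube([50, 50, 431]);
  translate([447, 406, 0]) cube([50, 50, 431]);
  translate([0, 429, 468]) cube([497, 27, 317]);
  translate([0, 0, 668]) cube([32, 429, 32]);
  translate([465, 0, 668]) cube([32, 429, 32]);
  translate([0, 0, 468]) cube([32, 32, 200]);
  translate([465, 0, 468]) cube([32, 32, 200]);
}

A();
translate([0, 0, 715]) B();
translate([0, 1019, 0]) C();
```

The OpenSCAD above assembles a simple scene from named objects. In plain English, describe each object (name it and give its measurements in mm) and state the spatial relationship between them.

A is a table with a 929×699 mm rectangular top, 38 mm thick, top surface at z = 715 mm, supported by four round legs of 74 mm diameter, each leg's bounding box inset 27 mm from the nearest pair of top edges, running from the floor.

B is a four-legged stool. The seat is a 278×301×35 mm slab whose top surface is at z = 418 mm; four square legs, each 40×40 mm in cross-section, run from the floor (z = 0) to the underside of the seat, each flush with a corner of the seat. Four stretchers, 40 mm wide and 22 mm tall, connect adjacent legs with their undersides at z = 179 mm, each running between the inner faces of the legs it joins and aligned with the legs' outer faces on the other axis.

C is a chair. The seat is a 497×456×37 mm slab with its top at z = 468 mm, on four 50×50 mm corner legs (flush with the seat edges, standing on z = 0). A flat backrest 27 mm thick, 317 mm tall, spans the full seat width and rises from the seat top along its +y edge, rear face flush with the rear of the seat. Two armrests of 32×32 mm section run along each side from the seat's front edge to the front of the backrest, top faces 232 mm above the seat top and outer faces flush with the seat's x-edges; a 32×32 mm post under the front of each armrest stands on the seat at the front corner.

The stool is on top of the table. The chair is on the floor beside the table on its +y side.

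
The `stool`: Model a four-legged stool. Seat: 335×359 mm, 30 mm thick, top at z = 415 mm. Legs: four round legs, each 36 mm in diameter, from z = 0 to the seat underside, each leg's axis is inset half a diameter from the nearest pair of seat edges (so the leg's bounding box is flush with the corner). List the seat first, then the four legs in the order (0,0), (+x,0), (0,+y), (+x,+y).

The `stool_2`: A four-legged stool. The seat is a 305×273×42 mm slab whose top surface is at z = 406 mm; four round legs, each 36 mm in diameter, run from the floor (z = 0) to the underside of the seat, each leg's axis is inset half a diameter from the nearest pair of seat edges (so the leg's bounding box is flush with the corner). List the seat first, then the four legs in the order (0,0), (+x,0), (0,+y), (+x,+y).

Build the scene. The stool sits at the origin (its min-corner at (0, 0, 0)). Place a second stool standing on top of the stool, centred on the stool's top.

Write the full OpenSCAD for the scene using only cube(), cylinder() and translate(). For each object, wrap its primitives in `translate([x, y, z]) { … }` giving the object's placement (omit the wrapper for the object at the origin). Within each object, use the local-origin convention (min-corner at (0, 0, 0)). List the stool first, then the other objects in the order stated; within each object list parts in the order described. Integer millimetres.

translate([0, 0, 385]) cube([335, 359, 30]);
translate([18, 18, 0]) cylinder(h = 385, r = 18);
translate([317, 18, 0]) cylinder(h = 385, r = 18);
translate([18, 341, 0]) cylinder(h = 385, r = 18);
translate([317, 341, 0]) cylinder(h = 385, r = 18);
translate([15, 43, 415]) {
  translate([0, 0, 364]) cube([305, 273, 42]);
  translate([18, 18, 0]) cylinder(h = 364, r = 18);
  translate([287, 18, 0]) cylinder(h = 364, r = 18);
  translate([18, 255, 0]) cylinder(h = 364, r = 18);
  translate([287, 255, 0]) cylinder(h = 364, r = 18);
}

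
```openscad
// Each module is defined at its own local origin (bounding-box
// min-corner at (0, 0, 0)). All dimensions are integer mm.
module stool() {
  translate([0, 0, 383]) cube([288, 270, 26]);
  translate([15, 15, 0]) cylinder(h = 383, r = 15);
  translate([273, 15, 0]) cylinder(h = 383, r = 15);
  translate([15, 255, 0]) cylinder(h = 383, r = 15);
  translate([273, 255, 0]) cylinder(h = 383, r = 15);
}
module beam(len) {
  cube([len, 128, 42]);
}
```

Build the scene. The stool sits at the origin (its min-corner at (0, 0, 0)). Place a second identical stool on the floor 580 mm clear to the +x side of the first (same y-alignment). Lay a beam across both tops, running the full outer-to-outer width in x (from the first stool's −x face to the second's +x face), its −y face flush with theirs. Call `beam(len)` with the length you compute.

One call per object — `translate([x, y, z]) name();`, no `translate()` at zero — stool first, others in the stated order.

stool();
translate([868, 0, 0]) stool();
translate([0, 0, 409]) beam(1156);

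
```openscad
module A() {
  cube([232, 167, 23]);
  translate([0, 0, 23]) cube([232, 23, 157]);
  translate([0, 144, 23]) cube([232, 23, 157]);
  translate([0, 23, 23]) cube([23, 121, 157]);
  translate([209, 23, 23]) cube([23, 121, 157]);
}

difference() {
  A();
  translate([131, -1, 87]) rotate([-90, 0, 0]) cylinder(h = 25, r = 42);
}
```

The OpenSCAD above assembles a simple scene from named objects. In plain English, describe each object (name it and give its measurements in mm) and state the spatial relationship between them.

A is an open-topped rectangular box: outside dimensions 232×167×180 mm, with a uniform wall and base thickness of 23 mm. The base is a full 232×167 slab on the floor; four walls sit on top of the base. The front and back walls (the −y and +y sides) span the full width; the two side walls fit between them.

The open box has a circular hole of radius 42 mm through its front wall, centred at (x = 131, z = 87).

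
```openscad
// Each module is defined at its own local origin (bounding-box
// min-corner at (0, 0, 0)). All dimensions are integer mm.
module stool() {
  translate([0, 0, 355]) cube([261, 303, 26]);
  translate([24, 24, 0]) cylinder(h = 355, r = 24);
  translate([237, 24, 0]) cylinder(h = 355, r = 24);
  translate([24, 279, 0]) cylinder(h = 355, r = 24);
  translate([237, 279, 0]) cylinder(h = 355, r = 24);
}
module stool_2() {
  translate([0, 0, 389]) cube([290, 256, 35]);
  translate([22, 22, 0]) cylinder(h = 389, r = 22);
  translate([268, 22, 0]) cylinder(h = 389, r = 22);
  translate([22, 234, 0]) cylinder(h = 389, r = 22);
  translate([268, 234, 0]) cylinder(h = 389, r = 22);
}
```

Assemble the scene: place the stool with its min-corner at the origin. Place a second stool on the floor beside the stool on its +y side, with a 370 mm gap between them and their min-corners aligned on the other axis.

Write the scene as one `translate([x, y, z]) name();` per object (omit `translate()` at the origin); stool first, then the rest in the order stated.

stool();
translate([0, 673, 0]) stool_2();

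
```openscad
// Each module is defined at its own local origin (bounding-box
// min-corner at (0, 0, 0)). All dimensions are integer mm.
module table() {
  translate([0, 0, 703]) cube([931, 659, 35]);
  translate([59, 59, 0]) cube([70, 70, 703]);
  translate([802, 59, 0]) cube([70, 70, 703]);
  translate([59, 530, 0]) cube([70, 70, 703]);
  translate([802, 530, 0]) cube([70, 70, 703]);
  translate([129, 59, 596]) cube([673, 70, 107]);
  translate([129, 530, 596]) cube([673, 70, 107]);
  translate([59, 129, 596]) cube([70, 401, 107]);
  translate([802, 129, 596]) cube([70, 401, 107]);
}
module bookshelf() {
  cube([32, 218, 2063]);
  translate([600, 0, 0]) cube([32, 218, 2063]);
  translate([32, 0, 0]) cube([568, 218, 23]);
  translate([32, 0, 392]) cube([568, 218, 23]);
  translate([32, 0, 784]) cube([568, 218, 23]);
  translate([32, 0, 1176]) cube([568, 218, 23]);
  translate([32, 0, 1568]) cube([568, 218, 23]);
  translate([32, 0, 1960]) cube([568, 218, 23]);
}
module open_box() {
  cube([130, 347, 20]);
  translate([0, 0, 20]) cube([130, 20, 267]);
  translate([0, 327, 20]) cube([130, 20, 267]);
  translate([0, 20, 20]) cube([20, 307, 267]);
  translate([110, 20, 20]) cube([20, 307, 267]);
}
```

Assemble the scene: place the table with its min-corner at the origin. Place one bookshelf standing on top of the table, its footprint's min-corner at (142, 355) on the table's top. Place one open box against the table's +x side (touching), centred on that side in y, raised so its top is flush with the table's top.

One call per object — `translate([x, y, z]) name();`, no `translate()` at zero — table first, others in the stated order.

table();
translate([142, 355, 738]) bookshelf();
translate([931, 156, 451]) open_box();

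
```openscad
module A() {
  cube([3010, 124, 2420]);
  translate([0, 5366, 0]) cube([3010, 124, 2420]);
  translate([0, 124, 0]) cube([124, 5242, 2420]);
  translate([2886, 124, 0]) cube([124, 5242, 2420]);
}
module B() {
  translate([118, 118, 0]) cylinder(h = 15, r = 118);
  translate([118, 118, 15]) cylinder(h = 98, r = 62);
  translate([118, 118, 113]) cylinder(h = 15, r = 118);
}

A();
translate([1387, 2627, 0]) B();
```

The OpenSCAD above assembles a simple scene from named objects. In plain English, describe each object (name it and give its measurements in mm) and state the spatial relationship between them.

A is a box-shaped house frame (walls only): outside footprint 3010×5490 mm, wall height 2420 mm, wall thickness 124 mm. The two y-facing walls run the full x-width; the two x-facing walls fit between the inner faces of the y-facing walls.

B is a spool: two coaxial disc flanges of radius 118 mm and thickness 15 mm, joined by a core cylinder of radius 62 mm and height 98 mm. The lower flange rests on z = 0 and the three cylinders share a vertical axis.

The spool sits inside the house frame, centred.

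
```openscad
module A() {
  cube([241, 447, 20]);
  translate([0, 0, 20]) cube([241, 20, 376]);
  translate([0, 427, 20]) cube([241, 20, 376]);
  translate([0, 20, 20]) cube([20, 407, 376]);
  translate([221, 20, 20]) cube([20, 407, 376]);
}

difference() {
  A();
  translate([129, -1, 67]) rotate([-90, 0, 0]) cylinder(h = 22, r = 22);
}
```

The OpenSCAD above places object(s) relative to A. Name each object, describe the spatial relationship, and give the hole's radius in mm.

The subtracted cylinder has r = 22 mm.

A is an open box. The open box has a circular hole through its front wall. The hole's radius is 22 mm.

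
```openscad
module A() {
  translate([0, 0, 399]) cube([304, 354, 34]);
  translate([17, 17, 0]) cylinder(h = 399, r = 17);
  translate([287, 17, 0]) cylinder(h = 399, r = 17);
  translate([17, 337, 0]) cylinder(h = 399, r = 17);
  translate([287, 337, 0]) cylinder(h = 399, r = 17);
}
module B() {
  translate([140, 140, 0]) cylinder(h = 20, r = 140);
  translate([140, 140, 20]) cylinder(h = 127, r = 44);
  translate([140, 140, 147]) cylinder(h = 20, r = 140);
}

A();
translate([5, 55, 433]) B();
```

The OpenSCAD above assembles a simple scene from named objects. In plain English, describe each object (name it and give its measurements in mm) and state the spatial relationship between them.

A is a four-legged stool. The seat is 304×354 mm, 34 mm thick, top at z = 433 mm. It stands on four round legs, each 34 mm in diameter, from z = 0 to the seat underside, each leg's axis is inset half a diameter from the nearest pair of seat edges (so the leg's bounding box is flush with the corner).

B is a spool: two coaxial disc flanges of radius 140 mm and thickness 20 mm, joined by a core cylinder of radius 44 mm and height 127 mm. The lower flange rests on z = 0 and the three cylinders share a vertical axis.

The spool is on top of the stool.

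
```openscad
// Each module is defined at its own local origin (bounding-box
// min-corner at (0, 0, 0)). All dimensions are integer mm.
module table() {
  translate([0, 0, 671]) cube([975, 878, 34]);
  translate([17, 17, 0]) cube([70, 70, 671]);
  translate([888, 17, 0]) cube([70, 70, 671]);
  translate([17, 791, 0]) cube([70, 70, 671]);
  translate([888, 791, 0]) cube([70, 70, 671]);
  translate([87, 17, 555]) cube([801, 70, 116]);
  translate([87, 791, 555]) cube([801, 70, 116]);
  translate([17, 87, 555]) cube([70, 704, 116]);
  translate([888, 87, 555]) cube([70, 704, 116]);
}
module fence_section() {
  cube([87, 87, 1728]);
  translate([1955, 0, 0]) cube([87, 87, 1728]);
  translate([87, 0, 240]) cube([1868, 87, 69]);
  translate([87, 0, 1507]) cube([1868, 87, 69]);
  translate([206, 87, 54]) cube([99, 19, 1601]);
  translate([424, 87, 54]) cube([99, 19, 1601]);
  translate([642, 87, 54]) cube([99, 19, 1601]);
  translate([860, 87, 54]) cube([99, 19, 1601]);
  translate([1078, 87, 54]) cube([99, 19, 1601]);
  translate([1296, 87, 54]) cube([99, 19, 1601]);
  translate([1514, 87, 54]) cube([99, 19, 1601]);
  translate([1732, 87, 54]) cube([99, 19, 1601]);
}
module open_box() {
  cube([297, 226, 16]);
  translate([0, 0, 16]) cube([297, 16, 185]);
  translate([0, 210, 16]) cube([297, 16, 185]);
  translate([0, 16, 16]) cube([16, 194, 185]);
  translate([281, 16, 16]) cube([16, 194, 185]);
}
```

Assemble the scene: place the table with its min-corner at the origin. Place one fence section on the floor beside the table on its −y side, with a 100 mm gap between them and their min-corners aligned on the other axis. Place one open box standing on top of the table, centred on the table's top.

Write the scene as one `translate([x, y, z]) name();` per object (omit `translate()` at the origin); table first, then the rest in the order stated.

table();
translate([0, -206, 0]) fence_section();
translate([339, 326, 705]) open_box();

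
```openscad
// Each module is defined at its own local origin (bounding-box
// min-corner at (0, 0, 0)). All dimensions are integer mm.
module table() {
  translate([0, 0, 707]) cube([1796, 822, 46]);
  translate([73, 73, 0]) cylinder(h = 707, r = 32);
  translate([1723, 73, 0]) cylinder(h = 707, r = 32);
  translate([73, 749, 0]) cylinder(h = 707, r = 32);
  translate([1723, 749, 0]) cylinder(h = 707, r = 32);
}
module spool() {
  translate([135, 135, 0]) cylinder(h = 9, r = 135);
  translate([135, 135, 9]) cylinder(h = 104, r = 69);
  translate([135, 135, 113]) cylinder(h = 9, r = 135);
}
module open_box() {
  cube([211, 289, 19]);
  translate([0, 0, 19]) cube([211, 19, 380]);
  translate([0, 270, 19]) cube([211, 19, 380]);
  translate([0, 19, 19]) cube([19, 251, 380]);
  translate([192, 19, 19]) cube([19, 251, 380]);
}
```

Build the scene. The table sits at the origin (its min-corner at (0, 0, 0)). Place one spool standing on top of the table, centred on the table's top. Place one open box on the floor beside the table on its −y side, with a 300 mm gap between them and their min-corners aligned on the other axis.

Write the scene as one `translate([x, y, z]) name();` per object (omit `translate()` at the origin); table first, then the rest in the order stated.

table();
translate([763, 276, 753]) spool();
translate([0, -589, 0]) open_box();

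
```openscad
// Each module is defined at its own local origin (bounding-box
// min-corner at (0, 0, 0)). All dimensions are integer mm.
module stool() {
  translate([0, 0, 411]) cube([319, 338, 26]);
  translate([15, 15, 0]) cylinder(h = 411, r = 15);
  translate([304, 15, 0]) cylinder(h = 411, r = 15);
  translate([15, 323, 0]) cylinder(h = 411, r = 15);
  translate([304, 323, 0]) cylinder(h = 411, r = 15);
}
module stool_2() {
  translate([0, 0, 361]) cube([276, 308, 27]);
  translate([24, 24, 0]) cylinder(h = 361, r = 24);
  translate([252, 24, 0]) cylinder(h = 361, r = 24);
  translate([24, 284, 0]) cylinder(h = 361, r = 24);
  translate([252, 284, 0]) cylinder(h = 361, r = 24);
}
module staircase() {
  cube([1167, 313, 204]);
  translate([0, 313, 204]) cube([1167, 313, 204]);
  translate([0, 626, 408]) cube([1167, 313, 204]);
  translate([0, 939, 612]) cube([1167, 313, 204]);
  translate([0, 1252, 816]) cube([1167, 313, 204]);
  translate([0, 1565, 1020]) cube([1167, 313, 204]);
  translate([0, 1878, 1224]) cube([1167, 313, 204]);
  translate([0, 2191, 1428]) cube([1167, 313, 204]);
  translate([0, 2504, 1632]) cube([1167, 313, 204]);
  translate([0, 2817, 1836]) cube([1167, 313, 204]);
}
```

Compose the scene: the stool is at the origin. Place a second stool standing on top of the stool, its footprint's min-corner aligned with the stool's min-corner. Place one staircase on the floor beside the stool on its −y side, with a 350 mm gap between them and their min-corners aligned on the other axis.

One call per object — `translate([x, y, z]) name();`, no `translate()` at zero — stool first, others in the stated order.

stool();
translate([0, 0, 437]) stool_2();
translate([0, -3480, 0]) staircase();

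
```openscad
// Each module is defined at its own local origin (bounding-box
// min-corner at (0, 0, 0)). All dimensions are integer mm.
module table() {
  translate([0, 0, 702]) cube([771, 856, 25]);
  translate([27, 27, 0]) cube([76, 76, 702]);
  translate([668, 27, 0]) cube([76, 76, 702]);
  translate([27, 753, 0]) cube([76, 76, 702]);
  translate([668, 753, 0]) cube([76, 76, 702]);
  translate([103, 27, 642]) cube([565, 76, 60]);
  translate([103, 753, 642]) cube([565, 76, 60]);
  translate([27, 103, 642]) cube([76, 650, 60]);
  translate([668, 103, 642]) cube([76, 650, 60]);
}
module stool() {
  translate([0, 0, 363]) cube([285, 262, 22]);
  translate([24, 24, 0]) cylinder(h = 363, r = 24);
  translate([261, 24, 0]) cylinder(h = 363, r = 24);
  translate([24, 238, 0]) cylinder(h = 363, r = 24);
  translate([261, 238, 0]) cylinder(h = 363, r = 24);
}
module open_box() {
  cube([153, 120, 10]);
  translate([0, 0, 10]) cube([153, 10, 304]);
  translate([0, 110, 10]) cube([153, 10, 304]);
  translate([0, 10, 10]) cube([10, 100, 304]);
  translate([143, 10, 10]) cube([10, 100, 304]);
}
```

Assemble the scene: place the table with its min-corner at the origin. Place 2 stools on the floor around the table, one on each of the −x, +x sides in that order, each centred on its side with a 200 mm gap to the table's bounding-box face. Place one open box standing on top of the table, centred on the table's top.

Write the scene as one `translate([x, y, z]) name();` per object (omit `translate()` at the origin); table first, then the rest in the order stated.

table();
translate([-485, 297, 0]) stool();
translate([971, 297, 0]) stool();
translate([309, 368, 727]) open_box();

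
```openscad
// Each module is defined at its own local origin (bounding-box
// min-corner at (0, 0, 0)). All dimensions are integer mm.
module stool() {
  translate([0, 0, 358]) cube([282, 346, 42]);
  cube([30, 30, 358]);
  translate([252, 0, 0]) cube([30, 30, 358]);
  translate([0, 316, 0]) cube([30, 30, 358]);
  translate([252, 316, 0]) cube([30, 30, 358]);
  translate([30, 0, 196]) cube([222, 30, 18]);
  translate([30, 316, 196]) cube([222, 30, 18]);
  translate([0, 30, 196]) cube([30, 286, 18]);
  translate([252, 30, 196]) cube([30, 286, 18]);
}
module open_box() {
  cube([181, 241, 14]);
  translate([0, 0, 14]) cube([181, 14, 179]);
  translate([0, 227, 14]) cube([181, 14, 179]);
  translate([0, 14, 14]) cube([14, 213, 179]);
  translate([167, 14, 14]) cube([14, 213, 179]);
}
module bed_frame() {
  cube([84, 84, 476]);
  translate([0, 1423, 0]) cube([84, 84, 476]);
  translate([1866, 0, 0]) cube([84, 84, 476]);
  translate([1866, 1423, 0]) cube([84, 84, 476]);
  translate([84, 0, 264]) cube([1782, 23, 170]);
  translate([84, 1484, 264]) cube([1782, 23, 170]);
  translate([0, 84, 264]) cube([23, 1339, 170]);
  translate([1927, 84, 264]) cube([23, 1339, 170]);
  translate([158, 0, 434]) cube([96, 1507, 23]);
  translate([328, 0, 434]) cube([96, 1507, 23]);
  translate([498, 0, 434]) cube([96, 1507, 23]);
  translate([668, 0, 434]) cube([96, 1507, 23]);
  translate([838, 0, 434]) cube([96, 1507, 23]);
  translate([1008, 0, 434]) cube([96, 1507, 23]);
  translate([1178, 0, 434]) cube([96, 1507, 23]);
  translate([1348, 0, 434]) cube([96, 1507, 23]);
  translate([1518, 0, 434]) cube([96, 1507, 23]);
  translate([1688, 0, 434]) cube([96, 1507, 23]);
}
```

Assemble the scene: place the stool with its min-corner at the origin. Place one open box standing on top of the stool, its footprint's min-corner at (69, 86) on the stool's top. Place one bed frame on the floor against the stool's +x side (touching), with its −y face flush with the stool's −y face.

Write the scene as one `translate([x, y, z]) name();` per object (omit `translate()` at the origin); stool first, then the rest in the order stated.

stool();
translate([69, 86, 400]) open_box();
translate([282, 0, 0]) bed_frame();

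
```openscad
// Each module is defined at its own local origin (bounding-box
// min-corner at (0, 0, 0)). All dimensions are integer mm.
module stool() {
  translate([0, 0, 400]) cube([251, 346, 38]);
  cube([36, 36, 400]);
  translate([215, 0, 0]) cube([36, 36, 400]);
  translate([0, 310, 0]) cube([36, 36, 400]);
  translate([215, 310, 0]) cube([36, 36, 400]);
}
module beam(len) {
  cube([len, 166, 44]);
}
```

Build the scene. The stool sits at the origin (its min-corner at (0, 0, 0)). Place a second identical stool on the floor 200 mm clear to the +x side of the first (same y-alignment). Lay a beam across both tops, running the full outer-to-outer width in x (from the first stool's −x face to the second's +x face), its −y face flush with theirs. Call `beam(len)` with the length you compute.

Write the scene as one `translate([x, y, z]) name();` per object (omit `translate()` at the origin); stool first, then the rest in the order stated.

stool();
translate([451, 0, 0]) stool();
translate([0, 0, 438]) beam(702);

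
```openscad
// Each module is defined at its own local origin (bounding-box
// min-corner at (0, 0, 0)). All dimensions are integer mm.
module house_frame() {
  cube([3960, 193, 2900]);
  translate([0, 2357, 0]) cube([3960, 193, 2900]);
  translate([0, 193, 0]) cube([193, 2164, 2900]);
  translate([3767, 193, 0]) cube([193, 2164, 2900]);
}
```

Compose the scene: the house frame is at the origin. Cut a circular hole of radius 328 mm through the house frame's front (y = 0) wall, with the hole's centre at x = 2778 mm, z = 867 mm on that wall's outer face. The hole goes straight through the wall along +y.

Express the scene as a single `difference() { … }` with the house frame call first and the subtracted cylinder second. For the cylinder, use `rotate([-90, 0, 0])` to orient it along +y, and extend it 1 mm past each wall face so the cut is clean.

difference() {
  house_frame();
  translate([2778, -1, 867]) rotate([-90, 0, 0]) cylinder(h = 195, r = 328);
}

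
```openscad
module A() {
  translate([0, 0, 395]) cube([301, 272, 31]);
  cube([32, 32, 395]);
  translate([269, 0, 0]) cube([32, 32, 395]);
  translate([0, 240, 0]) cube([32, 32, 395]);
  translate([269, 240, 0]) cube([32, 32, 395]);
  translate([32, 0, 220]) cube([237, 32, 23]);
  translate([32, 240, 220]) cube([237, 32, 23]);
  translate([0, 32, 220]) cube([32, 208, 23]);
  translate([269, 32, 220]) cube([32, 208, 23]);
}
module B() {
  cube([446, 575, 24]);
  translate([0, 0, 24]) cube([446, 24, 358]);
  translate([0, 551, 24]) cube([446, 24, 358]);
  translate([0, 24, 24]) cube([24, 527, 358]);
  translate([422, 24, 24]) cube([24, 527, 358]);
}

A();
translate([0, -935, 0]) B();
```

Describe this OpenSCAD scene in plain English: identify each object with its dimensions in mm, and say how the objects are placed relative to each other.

A is a four-legged stool. The seat is a 301×272×31 mm slab whose top surface is at z = 426 mm; four square legs, each 32×32 mm in cross-section, run from the floor (z = 0) to the underside of the seat, each flush with a corner of the seat. Four stretchers, 32 mm wide and 23 mm tall, connect adjacent legs with their undersides at z = 220 mm, each running between the inner faces of the legs it joins and aligned with the legs' outer faces on the other axis.

B is an open storage box with external size 446×575×382 mm and wall thickness 24 mm (the base is also 24 mm thick). The base covers the whole footprint; the four walls stand on the base, with the y-facing walls full-width and the x-facing walls fitting between their inner faces.

The open box is on the floor beside the stool on its −y side.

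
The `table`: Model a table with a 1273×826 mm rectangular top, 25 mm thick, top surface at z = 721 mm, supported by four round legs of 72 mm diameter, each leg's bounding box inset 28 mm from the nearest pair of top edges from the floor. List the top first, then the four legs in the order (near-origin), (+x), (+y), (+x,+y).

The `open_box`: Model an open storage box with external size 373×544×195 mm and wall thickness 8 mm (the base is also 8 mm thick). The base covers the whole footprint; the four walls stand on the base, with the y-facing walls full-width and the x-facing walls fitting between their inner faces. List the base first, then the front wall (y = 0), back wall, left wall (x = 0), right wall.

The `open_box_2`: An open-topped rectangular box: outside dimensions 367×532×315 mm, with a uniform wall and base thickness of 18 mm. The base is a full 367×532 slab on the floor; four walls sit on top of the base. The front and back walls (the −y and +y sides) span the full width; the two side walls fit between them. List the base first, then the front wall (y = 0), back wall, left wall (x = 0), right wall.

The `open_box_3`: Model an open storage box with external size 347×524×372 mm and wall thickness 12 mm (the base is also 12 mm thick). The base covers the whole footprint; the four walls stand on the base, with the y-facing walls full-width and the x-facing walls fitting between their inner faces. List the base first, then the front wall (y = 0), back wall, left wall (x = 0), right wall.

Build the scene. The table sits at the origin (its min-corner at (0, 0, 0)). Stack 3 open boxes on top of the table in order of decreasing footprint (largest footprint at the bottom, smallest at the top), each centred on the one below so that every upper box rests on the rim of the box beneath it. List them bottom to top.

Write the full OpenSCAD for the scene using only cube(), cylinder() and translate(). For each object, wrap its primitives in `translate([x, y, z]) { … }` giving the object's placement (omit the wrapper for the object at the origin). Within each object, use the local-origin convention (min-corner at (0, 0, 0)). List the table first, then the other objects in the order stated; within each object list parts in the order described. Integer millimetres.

translate([0, 0, 696]) cube([1273, 826, 25]);
translate([64, 64, 0]) cylinder(h = 696, r = 36);
translate([1209, 64, 0]) cylinder(h = 696, r = 36);
translate([64, 762, 0]) cylinder(h = 696, r = 36);
translate([1209, 762, 0]) cylinder(h = 696, r = 36);
translate([450, 141, 721]) {
  cube([373, 544, 8]);
  translate([0, 0, 8]) cube([373, 8, 187]);
  translate([0, 536, 8]) cube([373, 8, 187]);
  translate([0, 8, 8]) cube([8, 528, 187]);
  translate([365, 8, 8]) cube([8, 528, 187]);
}
translate([453, 147, 916]) {
  cube([367, 532, 18]);
  translate([0, 0, 18]) cube([367, 18, 297]);
  translate([0, 514, 18]) cube([367, 18, 297]);
  translate([0, 18, 18]) cube([18, 496, 297]);
  translate([349, 18, 18]) cube([18, 496, 297]);
}
translate([463, 151, 1231]) {
  cube([347, 524, 12]);
  translate([0, 0, 12]) cube([347, 12, 360]);
  translate([0, 512, 12]) cube([347, 12, 360]);
  translate([0, 12, 12]) cube([12, 500, 360]);
  translate([335, 12, 12]) cube([12, 500, 360]);
}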